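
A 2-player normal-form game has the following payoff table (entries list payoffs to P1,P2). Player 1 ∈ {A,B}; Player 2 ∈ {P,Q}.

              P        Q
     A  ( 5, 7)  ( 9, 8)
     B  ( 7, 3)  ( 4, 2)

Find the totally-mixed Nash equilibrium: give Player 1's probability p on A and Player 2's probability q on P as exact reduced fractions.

P1 indiff ⇒ q·5+(1-q)·9 = q·7+(1-q)·4 ⇒ q(-2) = (1-q)(-5) ⇒ q = 5/7
P2 indiff ⇒ p·7+(1-p)·3 = p·8+(1-p)·2 ⇒ p(-1) = (1-p)(-1) ⇒ p = 1/2

P1 mixes 1/2 on A; P2 mixes 5/7 on P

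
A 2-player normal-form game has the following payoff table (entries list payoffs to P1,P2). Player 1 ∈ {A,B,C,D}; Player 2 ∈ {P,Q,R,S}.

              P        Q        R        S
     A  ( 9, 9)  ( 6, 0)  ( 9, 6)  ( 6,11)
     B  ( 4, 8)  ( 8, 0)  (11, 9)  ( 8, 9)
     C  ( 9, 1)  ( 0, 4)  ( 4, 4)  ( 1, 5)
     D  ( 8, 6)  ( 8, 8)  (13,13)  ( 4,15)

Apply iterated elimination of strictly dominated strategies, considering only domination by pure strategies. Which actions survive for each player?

Remaining: P1:{B,D} P2:{R,S}

P2 drop P (S beats it: A:11>9 B:9>8 C:5>1 D:15>6)
P1 drop A (B beats it: Q:8>6 R:11>9 S:8>6)
P1 drop C (B beats it: Q:8>0 R:11>4 S:8>1)
P2 drop Q (R beats it: B:9>0 D:13>8)
P1→{B,D} P2→{R,S}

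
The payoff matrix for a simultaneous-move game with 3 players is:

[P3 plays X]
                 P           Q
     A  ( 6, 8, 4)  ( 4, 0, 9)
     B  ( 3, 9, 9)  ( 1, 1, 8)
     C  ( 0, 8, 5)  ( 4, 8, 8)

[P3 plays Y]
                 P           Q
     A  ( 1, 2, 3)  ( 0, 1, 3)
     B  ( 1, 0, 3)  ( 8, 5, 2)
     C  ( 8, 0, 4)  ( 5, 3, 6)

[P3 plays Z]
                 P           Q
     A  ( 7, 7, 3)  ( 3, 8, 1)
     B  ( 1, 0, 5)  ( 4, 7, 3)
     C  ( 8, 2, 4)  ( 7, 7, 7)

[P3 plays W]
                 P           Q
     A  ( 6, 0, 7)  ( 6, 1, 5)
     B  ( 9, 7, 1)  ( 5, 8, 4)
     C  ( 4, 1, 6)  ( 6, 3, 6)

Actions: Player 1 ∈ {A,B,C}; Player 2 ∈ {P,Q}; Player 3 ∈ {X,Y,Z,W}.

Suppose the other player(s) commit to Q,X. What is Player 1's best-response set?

u_1(A vs Q,X) = 4
u_1(B vs Q,X) = 1
u_1(C vs Q,X) = 4
max payoff 4 at {A,C}

P1 best: {A,C}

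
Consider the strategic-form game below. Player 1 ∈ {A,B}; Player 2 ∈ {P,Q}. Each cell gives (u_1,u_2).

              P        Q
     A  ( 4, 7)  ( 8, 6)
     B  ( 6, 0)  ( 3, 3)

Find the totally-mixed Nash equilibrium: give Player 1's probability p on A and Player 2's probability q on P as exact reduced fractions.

P1 mixes 3/4 on A; P2 mixes 5/7 on P

P1 indiff ⇒ q·4+(1-q)·8 = q·6+(1-q)·3 ⇒ q(-2) = (1-q)(-5) ⇒ q = 5/7
P2 indiff ⇒ p·7+(1-p)·0 = p·6+(1-p)·3 ⇒ p(1) = (1-p)(3) ⇒ p = 3/4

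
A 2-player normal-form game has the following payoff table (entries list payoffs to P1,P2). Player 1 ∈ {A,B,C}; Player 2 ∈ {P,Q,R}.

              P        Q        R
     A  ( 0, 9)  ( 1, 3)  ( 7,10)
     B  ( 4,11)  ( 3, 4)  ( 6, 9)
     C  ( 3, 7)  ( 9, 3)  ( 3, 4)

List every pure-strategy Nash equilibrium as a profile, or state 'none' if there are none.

NE set: (A,R), (B,P)

(A,P): not NE [P1→B gives 4>0; P2→R gives 10>9]
(A,Q): not NE [P1→C gives 9>1; P2→R gives 10>3]
(A,R): NE
(B,P): NE
(B,Q): not NE [P1→C gives 9>3; P2→P gives 11>4]
(B,R): not NE [P1→A gives 7>6; P2→P gives 11>9]
(C,P): not NE [P1→B gives 4>3]
(C,Q): not NE [P2→P gives 7>3]
(C,R): not NE [P1→A gives 7>3; P2→P gives 7>4]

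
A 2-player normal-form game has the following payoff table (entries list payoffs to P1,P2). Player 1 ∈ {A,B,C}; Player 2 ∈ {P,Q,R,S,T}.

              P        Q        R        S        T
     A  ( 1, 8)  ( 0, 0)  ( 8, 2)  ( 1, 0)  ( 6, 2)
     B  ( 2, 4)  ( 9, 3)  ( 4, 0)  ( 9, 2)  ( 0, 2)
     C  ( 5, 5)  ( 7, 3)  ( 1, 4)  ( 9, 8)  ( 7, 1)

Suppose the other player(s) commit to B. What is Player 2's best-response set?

P2 best: {P}

u_2(P vs B) = 4
u_2(Q vs B) = 3
u_2(R vs B) = 0
u_2(S vs B) = 2
u_2(T vs B) = 2
max payoff 4 at {P}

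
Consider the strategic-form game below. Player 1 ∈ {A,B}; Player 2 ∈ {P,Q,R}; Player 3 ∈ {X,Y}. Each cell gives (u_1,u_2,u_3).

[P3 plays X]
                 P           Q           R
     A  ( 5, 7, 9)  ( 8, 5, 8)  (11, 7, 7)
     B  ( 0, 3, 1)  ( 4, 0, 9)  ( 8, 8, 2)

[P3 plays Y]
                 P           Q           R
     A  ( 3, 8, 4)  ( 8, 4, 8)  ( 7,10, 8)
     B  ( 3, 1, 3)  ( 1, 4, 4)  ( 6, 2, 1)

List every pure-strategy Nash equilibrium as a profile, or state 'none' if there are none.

Nash profiles: (A,P,X), (A,R,Y)

(A,P,X): NE
(A,P,Y): not NE [P2→R gives 10>8; P3→X gives 9>4]
(A,Q,X): not NE [P2→R gives 7>5]
(A,Q,Y): not NE [P2→R gives 10>4]
(A,R,X): not NE [P3→Y gives 8>7]
(A,R,Y): NE
(B,P,X): not NE [P1→A gives 5>0; P2→R gives 8>3; P3→Y gives 3>1]
(B,P,Y): not NE [P2→Q gives 4>1]
(B,Q,X): not NE [P1→A gives 8>4; P2→R gives 8>0]
(B,Q,Y): not NE [P1→A gives 8>1; P3→X gives 9>4]
(B,R,X): not NE [P1→A gives 11>8]
(B,R,Y): not NE [P1→A gives 7>6; P2→Q gives 4>2; P3→X gives 2>1]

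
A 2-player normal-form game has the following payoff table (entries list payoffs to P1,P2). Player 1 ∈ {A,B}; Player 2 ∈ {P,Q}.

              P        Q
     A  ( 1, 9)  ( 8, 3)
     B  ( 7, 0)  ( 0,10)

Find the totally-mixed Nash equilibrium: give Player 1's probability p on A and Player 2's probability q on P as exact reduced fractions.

p=5/8, q=4/7

P1 indiff ⇒ q·1+(1-q)·8 = q·7+(1-q)·0 ⇒ q(-6) = (1-q)(-8) ⇒ q = 4/7
P2 indiff ⇒ p·9+(1-p)·0 = p·3+(1-p)·10 ⇒ p(6) = (1-p)(10) ⇒ p = 5/8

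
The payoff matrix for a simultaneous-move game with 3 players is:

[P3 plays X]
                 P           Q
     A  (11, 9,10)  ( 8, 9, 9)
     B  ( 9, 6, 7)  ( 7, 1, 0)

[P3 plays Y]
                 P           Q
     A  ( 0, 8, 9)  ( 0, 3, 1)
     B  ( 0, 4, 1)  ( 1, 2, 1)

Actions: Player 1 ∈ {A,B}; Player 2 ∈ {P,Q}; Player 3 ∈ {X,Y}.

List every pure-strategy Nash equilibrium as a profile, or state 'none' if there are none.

(A,P,X): NE
(A,P,Y): not NE [P3→X gives 10>9]
(A,Q,X): NE
(A,Q,Y): not NE [P1→B gives 1>0; P2→P gives 8>3; P3→X gives 9>1]
(B,P,X): not NE [P1→A gives 11>9]
(B,P,Y): not NE [P3→X gives 7>1]
(B,Q,X): not NE [P1→A gives 8>7; P2→P gives 6>1; P3→Y gives 1>0]
(B,Q,Y): not NE [P2→P gives 4>2]

NE set: (A,P,X), (A,Q,X)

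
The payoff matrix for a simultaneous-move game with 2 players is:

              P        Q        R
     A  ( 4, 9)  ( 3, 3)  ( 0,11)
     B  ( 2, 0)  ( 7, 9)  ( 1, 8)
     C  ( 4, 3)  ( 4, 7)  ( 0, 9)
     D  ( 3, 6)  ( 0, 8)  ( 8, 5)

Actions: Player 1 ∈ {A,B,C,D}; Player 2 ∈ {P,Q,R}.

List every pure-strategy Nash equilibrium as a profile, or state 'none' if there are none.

Nash profiles: (B,Q)

(A,P): not NE [P2→R gives 11>9]
(A,Q): not NE [P1→B gives 7>3; P2→R gives 11>3]
(A,R): not NE [P1→D gives 8>0]
(B,P): not NE [P1→C gives 4>2; P2→Q gives 9>0]
(B,Q): NE
(B,R): not NE [P1→D gives 8>1; P2→Q gives 9>8]
(C,P): not NE [P2→R gives 9>3]
(C,Q): not NE [P1→B gives 7>4; P2→R gives 9>7]
(C,R): not NE [P1→D gives 8>0]
(D,P): not NE [P1→C gives 4>3; P2→Q gives 8>6]
(D,Q): not NE [P1→B gives 7>0]
(D,R): not NE [P2→Q gives 8>5]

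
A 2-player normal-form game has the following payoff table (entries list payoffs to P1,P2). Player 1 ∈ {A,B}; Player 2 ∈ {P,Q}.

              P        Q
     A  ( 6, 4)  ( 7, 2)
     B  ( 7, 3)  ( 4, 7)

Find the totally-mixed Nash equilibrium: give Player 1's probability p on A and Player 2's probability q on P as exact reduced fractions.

(p,q) = (2/3, 3/4)

P1 indiff ⇒ q·6+(1-q)·7 = q·7+(1-q)·4 ⇒ q(-1) = (1-q)(-3) ⇒ q = 3/4
P2 indiff ⇒ p·4+(1-p)·3 = p·2+(1-p)·7 ⇒ p(2) = (1-p)(4) ⇒ p = 2/3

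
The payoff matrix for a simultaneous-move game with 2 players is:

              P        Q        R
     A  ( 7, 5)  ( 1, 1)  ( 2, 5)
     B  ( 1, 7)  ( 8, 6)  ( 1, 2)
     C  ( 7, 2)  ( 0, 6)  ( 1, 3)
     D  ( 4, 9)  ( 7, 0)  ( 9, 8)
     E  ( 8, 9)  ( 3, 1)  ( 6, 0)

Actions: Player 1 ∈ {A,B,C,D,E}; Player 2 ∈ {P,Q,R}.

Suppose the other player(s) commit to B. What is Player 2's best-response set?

argmax u_2 = {P}

u_2(P vs B) = 7
u_2(Q vs B) = 6
u_2(R vs B) = 2
max payoff 7 at {P}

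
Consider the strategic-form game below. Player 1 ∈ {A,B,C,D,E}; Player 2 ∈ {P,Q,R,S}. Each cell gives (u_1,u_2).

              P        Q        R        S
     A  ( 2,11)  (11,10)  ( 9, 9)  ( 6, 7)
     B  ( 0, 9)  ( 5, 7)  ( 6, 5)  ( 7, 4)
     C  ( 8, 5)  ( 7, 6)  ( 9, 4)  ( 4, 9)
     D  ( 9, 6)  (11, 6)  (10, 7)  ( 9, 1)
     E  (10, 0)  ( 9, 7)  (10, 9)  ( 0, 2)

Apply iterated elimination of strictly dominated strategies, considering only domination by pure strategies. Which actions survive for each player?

P1 drop B (D beats it: P:9>0 Q:11>5 R:10>6 S:9>7)
P1 drop C (D beats it: P:9>8 Q:11>7 R:10>9 S:9>4)
P2 drop S (Q beats it: A:10>7 D:6>1 E:7>2)
P1→{A,D,E} P2→{P,Q,R}

IESDS → P1:{A,D,E} P2:{P,Q,R}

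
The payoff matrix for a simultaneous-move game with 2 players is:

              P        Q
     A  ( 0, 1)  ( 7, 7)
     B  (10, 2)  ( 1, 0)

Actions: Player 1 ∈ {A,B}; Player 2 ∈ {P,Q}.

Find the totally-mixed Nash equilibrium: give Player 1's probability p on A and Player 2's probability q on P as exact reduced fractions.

P1 mixes 1/4 on A; P2 mixes 3/8 on P

P1 indiff ⇒ q·0+(1-q)·7 = q·10+(1-q)·1 ⇒ q(-10) = (1-q)(-6) ⇒ q = 3/8
P2 indiff ⇒ p·1+(1-p)·2 = p·7+(1-p)·0 ⇒ p(-6) = (1-p)(-2) ⇒ p = 1/4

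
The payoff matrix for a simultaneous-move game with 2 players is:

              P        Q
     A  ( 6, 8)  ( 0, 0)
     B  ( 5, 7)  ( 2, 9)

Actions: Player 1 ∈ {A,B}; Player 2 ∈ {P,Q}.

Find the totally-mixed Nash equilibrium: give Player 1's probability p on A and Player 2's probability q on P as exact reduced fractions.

P1 indiff ⇒ q·6+(1-q)·0 = q·5+(1-q)·2 ⇒ q(1) = (1-q)(2) ⇒ q = 2/3
P2 indiff ⇒ p·8+(1-p)·7 = p·0+(1-p)·9 ⇒ p(8) = (1-p)(2) ⇒ p = 1/5

p=1/5, q=2/3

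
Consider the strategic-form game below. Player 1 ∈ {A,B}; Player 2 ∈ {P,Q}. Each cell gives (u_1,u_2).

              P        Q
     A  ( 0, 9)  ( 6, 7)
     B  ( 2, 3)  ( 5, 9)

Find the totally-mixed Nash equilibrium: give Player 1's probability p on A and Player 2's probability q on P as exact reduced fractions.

P1 indiff ⇒ q·0+(1-q)·6 = q·2+(1-q)·5 ⇒ q(-2) = (1-q)(-1) ⇒ q = 1/3
P2 indiff ⇒ p·9+(1-p)·3 = p·7+(1-p)·9 ⇒ p(2) = (1-p)(6) ⇒ p = 3/4

P1 mixes 3/4 on A; P2 mixes 1/3 on P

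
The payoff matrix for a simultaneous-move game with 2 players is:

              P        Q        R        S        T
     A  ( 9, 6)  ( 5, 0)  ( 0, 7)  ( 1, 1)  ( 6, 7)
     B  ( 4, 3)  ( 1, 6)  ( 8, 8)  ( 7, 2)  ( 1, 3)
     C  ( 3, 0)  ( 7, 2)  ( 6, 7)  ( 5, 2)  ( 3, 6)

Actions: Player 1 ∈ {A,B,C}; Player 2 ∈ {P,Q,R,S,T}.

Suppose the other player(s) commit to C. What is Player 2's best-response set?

argmax u_2 = {R}

u_2(P vs C) = 0
u_2(Q vs C) = 2
u_2(R vs C) = 7
u_2(S vs C) = 2
u_2(T vs C) = 6
max payoff 7 at {R}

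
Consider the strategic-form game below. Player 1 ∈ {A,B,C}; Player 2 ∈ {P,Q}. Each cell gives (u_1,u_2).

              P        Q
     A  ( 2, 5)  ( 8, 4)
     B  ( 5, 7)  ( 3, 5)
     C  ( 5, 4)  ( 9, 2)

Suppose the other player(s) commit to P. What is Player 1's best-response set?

u_1(A vs P) = 2
u_1(B vs P) = 5
u_1(C vs P) = 5
max payoff 5 at {B,C}

P1 best: {B,C}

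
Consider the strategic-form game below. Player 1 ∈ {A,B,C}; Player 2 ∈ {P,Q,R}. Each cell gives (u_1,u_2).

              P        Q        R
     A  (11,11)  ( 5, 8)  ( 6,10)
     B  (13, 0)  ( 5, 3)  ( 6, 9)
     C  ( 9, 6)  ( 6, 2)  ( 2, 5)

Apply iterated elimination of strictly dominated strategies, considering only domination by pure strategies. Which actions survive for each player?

P2 drop Q (R beats it: A:10>8 B:9>3 C:5>2)
P1 drop C (A beats it: P:11>9 R:6>2)
P1→{A,B} P2→{P,R}

Survivors P1:{A,B} P2:{P,R}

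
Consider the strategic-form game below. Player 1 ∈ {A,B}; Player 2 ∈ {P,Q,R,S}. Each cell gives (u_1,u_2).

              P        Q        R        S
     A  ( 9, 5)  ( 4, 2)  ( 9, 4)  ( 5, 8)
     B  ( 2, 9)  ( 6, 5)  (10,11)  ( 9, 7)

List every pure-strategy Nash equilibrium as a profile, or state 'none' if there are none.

(A,P): not NE [P2→S gives 8>5]
(A,Q): not NE [P1→B gives 6>4; P2→S gives 8>2]
(A,R): not NE [P1→B gives 10>9; P2→S gives 8>4]
(A,S): not NE [P1→B gives 9>5]
(B,P): not NE [P1→A gives 9>2; P2→R gives 11>9]
(B,Q): not NE [P2→R gives 11>5]
(B,R): NE
(B,S): not NE [P2→R gives 11>7]

PSNE = {(B,R)}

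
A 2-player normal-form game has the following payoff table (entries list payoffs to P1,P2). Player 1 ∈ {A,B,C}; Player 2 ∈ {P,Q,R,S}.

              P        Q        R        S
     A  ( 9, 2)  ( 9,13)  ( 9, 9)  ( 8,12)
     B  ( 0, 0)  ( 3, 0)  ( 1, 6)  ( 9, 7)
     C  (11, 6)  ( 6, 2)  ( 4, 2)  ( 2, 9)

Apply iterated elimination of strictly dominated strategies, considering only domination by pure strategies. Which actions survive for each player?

P2 drop P (S beats it: A:12>2 B:7>0 C:9>6)
P1 drop C (A beats it: Q:9>6 R:9>4 S:8>2)
P2 drop R (S beats it: A:12>9 B:7>6)
P1→{A,B} P2→{Q,S}

IESDS → P1:{A,B} P2:{Q,S}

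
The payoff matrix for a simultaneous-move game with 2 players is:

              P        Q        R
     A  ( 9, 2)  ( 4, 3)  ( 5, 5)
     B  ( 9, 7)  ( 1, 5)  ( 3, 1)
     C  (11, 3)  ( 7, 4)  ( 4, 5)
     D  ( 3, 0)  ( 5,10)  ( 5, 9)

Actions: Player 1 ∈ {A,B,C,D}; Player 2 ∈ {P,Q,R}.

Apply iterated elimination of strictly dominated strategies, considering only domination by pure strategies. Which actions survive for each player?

P1 drop B (C beats it: P:11>9 Q:7>1 R:4>3)
P2 drop P (Q beats it: A:3>2 C:4>3 D:10>0)
P1→{A,C,D} P2→{Q,R}

Remaining: P1:{A,C,D} P2:{Q,R}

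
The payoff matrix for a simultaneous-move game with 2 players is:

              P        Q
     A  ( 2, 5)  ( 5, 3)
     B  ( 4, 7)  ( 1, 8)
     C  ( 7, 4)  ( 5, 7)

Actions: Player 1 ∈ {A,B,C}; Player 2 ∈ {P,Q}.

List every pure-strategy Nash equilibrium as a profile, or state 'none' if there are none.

Nash profiles: (C,Q)

(A,P): not NE [P1→C gives 7>2]
(A,Q): not NE [P2→P gives 5>3]
(B,P): not NE [P1→C gives 7>4; P2→Q gives 8>7]
(B,Q): not NE [P1→C gives 5>1]
(C,P): not NE [P2→Q gives 7>4]
(C,Q): NE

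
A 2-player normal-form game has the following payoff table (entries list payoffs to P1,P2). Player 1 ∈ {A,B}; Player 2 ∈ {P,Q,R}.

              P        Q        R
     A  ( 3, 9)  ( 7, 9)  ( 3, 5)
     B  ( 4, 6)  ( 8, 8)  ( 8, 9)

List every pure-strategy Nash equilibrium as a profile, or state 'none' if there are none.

Nash profiles: (B,R)

(A,P): not NE [P1→B gives 4>3]
(A,Q): not NE [P1→B gives 8>7]
(A,R): not NE [P1→B gives 8>3; P2→Q gives 9>5]
(B,P): not NE [P2→R gives 9>6]
(B,Q): not NE [P2→R gives 9>8]
(B,R): NE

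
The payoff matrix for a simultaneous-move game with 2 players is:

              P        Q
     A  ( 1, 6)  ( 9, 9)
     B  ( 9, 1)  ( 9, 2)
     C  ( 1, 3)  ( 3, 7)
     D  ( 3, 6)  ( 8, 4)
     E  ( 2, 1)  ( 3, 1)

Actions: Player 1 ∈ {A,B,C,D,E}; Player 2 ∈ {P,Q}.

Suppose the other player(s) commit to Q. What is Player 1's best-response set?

u_1(A vs Q) = 9
u_1(B vs Q) = 9
u_1(C vs Q) = 3
u_1(D vs Q) = 8
u_1(E vs Q) = 3
max payoff 9 at {A,B}

argmax u_1 = {A,B}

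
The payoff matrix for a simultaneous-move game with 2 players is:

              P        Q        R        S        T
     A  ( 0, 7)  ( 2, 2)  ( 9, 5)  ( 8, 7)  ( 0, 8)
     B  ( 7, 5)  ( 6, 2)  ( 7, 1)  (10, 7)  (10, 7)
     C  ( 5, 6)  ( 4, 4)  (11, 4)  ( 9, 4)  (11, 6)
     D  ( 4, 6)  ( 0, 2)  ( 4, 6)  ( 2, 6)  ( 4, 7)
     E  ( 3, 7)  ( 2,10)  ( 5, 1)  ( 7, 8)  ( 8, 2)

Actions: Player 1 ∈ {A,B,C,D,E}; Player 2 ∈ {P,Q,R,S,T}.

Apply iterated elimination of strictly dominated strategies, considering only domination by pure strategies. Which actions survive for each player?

P1 drop A (C beats it: P:5>0 Q:4>2 R:11>9 S:9>8 T:11>0)
P1 drop D (B beats it: P:7>4 Q:6>0 R:7>4 S:10>2 T:10>4)
P1 drop E (B beats it: P:7>3 Q:6>2 R:7>5 S:10>7 T:10>8)
P2 drop Q (P beats it: B:5>2 C:6>4)
P2 drop R (P beats it: B:5>1 C:6>4)
P1→{B,C} P2→{P,S,T}

Survivors P1:{B,C} P2:{P,S,T}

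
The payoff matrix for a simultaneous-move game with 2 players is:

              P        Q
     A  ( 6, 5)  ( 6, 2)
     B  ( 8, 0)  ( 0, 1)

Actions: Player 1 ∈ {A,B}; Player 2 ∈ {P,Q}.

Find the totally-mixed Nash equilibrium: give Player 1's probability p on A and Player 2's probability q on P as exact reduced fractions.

P1 mixes 1/4 on A; P2 mixes 3/4 on P

P1 indiff ⇒ q·6+(1-q)·6 = q·8+(1-q)·0 ⇒ q(-2) = (1-q)(-6) ⇒ q = 3/4
P2 indiff ⇒ p·5+(1-p)·0 = p·2+(1-p)·1 ⇒ p(3) = (1-p)(1) ⇒ p = 1/4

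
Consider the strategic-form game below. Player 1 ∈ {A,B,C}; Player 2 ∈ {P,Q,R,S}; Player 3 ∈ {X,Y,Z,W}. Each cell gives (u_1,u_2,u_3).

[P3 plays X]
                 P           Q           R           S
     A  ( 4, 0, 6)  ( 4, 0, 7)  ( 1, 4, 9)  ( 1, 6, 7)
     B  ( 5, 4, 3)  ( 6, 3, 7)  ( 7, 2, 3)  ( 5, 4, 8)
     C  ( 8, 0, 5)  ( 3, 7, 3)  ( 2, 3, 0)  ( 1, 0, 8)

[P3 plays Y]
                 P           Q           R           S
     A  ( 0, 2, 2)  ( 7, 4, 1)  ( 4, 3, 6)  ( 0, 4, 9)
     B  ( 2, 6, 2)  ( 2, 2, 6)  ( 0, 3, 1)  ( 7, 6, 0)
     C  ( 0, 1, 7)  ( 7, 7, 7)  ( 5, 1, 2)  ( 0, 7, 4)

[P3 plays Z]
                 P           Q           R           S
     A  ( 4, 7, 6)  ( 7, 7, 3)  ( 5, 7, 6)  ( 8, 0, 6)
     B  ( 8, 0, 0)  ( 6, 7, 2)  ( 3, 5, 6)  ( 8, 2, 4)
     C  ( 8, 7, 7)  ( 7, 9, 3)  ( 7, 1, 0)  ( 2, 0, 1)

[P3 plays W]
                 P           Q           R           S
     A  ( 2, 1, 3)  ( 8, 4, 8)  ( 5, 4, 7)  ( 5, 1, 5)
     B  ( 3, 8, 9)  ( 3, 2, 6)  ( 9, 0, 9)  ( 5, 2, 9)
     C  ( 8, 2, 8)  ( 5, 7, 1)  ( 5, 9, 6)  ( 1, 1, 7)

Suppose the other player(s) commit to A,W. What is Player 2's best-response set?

argmax u_2 = {Q,R}

u_2(P vs A,W) = 1
u_2(Q vs A,W) = 4
u_2(R vs A,W) = 4
u_2(S vs A,W) = 1
max payoff 4 at {Q,R}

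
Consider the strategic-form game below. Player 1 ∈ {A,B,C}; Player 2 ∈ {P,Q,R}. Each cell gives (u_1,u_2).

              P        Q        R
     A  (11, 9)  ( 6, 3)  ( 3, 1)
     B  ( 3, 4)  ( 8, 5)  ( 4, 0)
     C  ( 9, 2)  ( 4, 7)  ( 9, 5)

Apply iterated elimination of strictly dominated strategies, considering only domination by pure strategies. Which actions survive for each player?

IESDS → P1:{A,B} P2:{P,Q}

P2 drop R (Q beats it: A:3>1 B:5>0 C:7>5)
P1 drop C (A beats it: P:11>9 Q:6>4)
P1→{A,B} P2→{P,Q}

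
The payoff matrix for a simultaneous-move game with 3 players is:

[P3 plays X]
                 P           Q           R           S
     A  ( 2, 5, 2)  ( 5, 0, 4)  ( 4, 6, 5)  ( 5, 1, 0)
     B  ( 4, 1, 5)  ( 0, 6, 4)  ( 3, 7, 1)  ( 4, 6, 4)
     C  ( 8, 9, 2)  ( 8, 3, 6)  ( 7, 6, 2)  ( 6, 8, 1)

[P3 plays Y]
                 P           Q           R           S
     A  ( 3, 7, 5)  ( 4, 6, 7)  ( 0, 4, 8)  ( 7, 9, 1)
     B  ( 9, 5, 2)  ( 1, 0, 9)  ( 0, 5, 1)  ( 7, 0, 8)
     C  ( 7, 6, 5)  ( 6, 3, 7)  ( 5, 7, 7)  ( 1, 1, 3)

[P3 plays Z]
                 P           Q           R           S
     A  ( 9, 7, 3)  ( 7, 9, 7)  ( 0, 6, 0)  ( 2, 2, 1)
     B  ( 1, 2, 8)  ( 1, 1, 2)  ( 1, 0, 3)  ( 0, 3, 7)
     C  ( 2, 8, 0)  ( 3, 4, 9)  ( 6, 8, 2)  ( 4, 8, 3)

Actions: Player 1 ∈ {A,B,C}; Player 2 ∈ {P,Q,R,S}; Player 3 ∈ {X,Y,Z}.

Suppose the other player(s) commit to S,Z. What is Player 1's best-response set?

P1 best: {C}

u_1(A vs S,Z) = 2
u_1(B vs S,Z) = 0
u_1(C vs S,Z) = 4
max payoff 4 at {C}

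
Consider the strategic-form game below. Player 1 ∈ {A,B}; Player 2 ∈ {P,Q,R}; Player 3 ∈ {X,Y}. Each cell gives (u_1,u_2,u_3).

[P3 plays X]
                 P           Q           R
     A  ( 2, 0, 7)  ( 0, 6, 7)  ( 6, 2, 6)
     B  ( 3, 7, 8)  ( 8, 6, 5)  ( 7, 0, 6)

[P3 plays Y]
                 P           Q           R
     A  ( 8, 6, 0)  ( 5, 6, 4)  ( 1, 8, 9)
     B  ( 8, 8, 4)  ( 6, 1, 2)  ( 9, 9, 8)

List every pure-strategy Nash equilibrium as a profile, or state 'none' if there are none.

NE set: (B,P,X), (B,R,Y)

(A,P,X): not NE [P1→B gives 3>2; P2→Q gives 6>0]
(A,P,Y): not NE [P2→R gives 8>6; P3→X gives 7>0]
(A,Q,X): not NE [P1→B gives 8>0]
(A,Q,Y): not NE [P1→B gives 6>5; P2→R gives 8>6; P3→X gives 7>4]
(A,R,X): not NE [P1→B gives 7>6; P2→Q gives 6>2; P3→Y gives 9>6]
(A,R,Y): not NE [P1→B gives 9>1]
(B,P,X): NE
(B,P,Y): not NE [P2→R gives 9>8; P3→X gives 8>4]
(B,Q,X): not NE [P2→P gives 7>6]
(B,Q,Y): not NE [P2→R gives 9>1; P3→X gives 5>2]
(B,R,X): not NE [P2→P gives 7>0; P3→Y gives 8>6]
(B,R,Y): NE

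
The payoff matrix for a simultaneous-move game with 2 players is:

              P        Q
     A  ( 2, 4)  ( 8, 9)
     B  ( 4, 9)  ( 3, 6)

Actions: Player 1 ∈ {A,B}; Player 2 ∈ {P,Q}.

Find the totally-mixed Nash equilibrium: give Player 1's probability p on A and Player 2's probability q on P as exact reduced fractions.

P1 indiff ⇒ q·2+(1-q)·8 = q·4+(1-q)·3 ⇒ q(-2) = (1-q)(-5) ⇒ q = 5/7
P2 indiff ⇒ p·4+(1-p)·9 = p·9+(1-p)·6 ⇒ p(-5) = (1-p)(-3) ⇒ p = 3/8

P1 mixes 3/8 on A; P2 mixes 5/7 on P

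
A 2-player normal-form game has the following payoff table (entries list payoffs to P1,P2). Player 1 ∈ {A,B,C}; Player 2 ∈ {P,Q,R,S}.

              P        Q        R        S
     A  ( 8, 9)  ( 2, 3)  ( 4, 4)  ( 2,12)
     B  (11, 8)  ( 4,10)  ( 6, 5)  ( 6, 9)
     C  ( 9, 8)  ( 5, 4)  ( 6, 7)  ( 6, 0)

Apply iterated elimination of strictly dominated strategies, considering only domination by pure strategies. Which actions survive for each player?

P1 drop A (B beats it: P:11>8 Q:4>2 R:6>4 S:6>2)
P2 drop R (P beats it: B:8>5 C:8>7)
P2 drop S (Q beats it: B:10>9 C:4>0)
P1→{B,C} P2→{P,Q}

Survivors P1:{B,C} P2:{P,Q}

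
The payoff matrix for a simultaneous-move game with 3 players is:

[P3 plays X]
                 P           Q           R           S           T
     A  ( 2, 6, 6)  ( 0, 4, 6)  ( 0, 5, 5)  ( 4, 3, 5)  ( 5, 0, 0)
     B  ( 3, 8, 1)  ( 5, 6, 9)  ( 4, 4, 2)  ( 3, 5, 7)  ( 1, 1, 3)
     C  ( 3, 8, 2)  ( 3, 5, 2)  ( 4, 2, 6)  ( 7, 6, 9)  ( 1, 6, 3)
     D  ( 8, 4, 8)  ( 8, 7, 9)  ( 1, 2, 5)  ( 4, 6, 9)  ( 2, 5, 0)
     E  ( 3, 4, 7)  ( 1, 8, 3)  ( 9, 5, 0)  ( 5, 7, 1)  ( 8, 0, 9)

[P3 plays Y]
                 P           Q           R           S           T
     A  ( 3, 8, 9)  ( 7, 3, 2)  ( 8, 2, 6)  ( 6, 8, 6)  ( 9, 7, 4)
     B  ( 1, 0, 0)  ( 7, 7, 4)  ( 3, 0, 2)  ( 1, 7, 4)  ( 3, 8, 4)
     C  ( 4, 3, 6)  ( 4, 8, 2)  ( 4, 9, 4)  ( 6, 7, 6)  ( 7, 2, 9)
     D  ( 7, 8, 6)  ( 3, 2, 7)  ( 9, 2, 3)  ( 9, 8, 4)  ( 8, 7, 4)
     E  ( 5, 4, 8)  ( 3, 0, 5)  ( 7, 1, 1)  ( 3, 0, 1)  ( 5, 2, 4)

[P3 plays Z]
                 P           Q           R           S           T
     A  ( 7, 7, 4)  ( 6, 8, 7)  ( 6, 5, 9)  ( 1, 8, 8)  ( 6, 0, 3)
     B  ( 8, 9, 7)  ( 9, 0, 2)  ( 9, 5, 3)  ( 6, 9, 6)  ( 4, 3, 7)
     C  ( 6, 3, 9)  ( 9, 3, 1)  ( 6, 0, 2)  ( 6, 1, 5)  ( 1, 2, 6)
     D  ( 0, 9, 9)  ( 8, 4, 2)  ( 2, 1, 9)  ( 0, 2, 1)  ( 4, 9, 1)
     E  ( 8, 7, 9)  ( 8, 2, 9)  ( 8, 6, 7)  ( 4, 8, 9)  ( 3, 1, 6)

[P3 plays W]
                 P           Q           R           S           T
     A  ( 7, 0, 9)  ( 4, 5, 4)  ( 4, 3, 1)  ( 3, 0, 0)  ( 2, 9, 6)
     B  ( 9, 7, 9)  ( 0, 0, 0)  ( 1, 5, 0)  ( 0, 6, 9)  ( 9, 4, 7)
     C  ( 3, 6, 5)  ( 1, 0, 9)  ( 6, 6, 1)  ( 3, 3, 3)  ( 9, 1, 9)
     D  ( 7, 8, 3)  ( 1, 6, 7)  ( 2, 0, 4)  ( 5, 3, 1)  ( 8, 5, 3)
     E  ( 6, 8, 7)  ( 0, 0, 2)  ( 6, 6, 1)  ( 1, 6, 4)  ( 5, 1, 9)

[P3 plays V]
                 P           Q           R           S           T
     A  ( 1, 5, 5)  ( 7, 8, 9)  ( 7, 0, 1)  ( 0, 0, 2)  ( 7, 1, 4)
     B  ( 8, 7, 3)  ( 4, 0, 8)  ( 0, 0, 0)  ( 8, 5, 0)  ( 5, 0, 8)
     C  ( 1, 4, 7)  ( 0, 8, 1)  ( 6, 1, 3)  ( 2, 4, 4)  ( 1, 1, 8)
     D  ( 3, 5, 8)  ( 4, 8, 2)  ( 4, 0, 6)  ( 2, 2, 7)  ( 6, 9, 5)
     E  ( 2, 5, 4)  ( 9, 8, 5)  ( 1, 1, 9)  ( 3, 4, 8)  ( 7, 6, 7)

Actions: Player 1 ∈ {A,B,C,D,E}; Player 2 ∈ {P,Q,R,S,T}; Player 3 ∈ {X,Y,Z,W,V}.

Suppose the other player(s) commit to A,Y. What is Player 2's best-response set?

u_2(P vs A,Y) = 8
u_2(Q vs A,Y) = 3
u_2(R vs A,Y) = 2
u_2(S vs A,Y) = 8
u_2(T vs A,Y) = 7
max payoff 8 at {P,S}

P2 best: {P,S}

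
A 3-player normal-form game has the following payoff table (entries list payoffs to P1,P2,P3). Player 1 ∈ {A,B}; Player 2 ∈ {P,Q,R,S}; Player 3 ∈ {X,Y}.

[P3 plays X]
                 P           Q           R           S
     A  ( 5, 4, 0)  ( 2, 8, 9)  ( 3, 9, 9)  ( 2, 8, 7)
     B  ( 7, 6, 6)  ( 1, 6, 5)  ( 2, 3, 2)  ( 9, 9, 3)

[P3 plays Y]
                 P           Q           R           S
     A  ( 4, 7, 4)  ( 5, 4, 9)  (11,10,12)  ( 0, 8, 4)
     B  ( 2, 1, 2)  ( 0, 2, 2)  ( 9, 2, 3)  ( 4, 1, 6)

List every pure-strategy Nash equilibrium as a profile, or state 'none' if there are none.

PSNE = {(A,R,Y)}

(A,P,X): not NE [P1→B gives 7>5; P2→R gives 9>4; P3→Y gives 4>0]
(A,P,Y): not NE [P2→R gives 10>7]
(A,Q,X): not NE [P2→R gives 9>8]
(A,Q,Y): not NE [P2→R gives 10>4]
(A,R,X): not NE [P3→Y gives 12>9]
(A,R,Y): NE
(A,S,X): not NE [P1→B gives 9>2; P2→R gives 9>8]
(A,S,Y): not NE [P1→B gives 4>0; P2→R gives 10>8; P3→X gives 7>4]
(B,P,X): not NE [P2→S gives 9>6]
(B,P,Y): not NE [P1→A gives 4>2; P2→R gives 2>1; P3→X gives 6>2]
(B,Q,X): not NE [P1→A gives 2>1; P2→S gives 9>6]
(B,Q,Y): not NE [P1→A gives 5>0; P3→X gives 5>2]
(B,R,X): not NE [P1→A gives 3>2; P2→S gives 9>3; P3→Y gives 3>2]
(B,R,Y): not NE [P1→A gives 11>9]
(B,S,X): not NE [P3→Y gives 6>3]
(B,S,Y): not NE [P2→R gives 2>1]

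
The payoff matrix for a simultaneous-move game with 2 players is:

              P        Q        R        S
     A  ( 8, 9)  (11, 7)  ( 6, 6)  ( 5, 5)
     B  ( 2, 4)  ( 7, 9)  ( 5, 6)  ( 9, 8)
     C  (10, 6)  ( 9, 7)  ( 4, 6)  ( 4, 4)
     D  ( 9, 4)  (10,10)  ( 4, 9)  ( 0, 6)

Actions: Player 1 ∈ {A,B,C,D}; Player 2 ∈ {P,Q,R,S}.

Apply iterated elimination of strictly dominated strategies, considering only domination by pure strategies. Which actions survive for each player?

IESDS → P1:{A,C,D} P2:{P,Q}

P2 drop R (Q beats it: A:7>6 B:9>6 C:7>6 D:10>9)
P2 drop S (Q beats it: A:7>5 B:9>8 C:7>4 D:10>6)
P1 drop B (A beats it: P:8>2 Q:11>7)
P1→{A,C,D} P2→{P,Q}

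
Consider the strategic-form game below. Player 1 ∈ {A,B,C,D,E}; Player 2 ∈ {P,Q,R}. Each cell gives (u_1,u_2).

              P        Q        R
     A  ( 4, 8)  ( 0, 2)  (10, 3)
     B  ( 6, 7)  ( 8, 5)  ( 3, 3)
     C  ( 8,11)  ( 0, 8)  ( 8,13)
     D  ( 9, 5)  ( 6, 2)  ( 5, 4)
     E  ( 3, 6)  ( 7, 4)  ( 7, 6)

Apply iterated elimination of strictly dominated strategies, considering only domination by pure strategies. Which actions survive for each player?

P2 drop Q (P beats it: A:8>2 B:7>5 C:11>8 D:5>2 E:6>4)
P1 drop B (C beats it: P:8>6 R:8>3)
P1 drop E (A beats it: P:4>3 R:10>7)
P1→{A,C,D} P2→{P,R}

IESDS → P1:{A,C,D} P2:{P,R}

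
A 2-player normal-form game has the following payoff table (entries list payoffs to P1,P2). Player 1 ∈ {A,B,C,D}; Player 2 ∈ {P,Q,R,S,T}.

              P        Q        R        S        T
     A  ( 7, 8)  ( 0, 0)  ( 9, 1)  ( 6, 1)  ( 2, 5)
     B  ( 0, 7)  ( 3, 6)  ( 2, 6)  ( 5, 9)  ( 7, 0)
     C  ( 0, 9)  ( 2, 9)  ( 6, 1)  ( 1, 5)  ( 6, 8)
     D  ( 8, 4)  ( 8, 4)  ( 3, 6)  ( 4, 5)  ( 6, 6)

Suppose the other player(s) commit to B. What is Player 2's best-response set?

P2 best: {S}

u_2(P vs B) = 7
u_2(Q vs B) = 6
u_2(R vs B) = 6
u_2(S vs B) = 9
u_2(T vs B) = 0
max payoff 9 at {S}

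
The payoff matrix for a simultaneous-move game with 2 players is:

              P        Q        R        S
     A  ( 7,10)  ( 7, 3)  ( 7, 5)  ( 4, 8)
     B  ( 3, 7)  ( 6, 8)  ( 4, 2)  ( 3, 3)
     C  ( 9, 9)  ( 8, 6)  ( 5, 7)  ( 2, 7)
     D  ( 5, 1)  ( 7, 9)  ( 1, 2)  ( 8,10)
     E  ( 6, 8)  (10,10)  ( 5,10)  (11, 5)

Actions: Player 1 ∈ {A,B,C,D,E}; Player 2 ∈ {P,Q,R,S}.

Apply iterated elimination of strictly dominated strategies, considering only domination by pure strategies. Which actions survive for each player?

P1 drop B (A beats it: P:7>3 Q:7>6 R:7>4 S:4>3)
P1 drop D (E beats it: P:6>5 Q:10>7 R:5>1 S:11>8)
P2 drop S (P beats it: A:10>8 C:9>7 E:8>5)
P1→{A,C,E} P2→{P,Q,R}

IESDS → P1:{A,C,E} P2:{P,Q,R}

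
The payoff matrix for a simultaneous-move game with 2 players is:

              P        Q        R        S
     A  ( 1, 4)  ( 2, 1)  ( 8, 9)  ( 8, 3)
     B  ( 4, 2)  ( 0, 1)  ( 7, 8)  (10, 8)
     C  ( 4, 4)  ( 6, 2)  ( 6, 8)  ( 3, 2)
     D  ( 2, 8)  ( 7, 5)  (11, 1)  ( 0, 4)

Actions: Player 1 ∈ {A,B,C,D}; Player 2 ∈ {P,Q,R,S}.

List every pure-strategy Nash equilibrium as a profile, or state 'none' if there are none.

(A,P): not NE [P1→C gives 4>1; P2→R gives 9>4]
(A,Q): not NE [P1→D gives 7>2; P2→R gives 9>1]
(A,R): not NE [P1→D gives 11>8]
(A,S): not NE [P1→B gives 10>8; P2→R gives 9>3]
(B,P): not NE [P2→S gives 8>2]
(B,Q): not NE [P1→D gives 7>0; P2→S gives 8>1]
(B,R): not NE [P1→D gives 11>7]
(B,S): NE
(C,P): not NE [P2→R gives 8>4]
(C,Q): not NE [P1→D gives 7>6; P2→R gives 8>2]
(C,R): not NE [P1→D gives 11>6]
(C,S): not NE [P1→B gives 10>3; P2→R gives 8>2]
(D,P): not NE [P1→C gives 4>2]
(D,Q): not NE [P2→P gives 8>5]
(D,R): not NE [P2→P gives 8>1]
(D,S): not NE [P1→B gives 10>0; P2→P gives 8>4]

NE set: (B,S)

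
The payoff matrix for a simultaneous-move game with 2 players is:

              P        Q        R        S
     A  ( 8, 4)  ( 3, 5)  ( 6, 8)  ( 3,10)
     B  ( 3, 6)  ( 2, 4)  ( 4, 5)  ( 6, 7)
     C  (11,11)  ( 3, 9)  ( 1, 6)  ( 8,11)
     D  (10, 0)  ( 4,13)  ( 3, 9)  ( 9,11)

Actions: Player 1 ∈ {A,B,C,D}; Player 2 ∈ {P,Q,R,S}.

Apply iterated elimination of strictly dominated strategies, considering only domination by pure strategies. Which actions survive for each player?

Remaining: P1:{C,D} P2:{P,Q,S}

P2 drop R (S beats it: A:10>8 B:7>5 C:11>6 D:11>9)
P1 drop A (D beats it: P:10>8 Q:4>3 S:9>3)
P1 drop B (C beats it: P:11>3 Q:3>2 S:8>6)
P1→{C,D} P2→{P,Q,S}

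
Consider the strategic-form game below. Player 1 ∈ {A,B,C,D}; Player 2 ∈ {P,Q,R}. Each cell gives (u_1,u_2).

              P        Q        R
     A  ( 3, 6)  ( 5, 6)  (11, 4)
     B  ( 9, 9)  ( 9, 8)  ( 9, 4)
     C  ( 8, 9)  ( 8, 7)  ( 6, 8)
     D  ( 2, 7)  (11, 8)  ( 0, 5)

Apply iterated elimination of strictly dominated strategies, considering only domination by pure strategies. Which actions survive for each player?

Remaining: P1:{B,D} P2:{P,Q}

P1 drop C (B beats it: P:9>8 Q:9>8 R:9>6)
P2 drop R (P beats it: A:6>4 B:9>4 D:7>5)
P1 drop A (B beats it: P:9>3 Q:9>5)
P1→{B,D} P2→{P,Q}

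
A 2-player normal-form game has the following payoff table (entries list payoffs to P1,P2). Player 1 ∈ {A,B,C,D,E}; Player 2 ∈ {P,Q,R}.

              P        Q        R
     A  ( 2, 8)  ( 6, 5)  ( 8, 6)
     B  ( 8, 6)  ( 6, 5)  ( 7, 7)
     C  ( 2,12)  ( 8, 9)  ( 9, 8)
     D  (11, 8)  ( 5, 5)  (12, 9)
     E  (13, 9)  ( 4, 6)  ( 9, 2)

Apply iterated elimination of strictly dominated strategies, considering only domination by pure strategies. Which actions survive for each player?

P2 drop Q (P beats it: A:8>5 B:6>5 C:12>9 D:8>5 E:9>6)
P1 drop A (D beats it: P:11>2 R:12>8)
P1 drop B (D beats it: P:11>8 R:12>7)
P1 drop C (D beats it: P:11>2 R:12>9)
P1→{D,E} P2→{P,R}

IESDS → P1:{D,E} P2:{P,R}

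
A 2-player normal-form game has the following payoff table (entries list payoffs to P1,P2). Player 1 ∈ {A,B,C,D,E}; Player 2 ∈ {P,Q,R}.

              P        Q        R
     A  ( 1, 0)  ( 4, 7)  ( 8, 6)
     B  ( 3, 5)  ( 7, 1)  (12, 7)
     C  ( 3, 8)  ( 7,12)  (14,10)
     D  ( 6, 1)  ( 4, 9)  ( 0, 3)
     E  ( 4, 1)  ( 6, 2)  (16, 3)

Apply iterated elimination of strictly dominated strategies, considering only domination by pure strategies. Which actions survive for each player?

Remaining: P1:{B,C,E} P2:{Q,R}

P1 drop A (B beats it: P:3>1 Q:7>4 R:12>8)
P2 drop P (R beats it: B:7>5 C:10>8 D:3>1 E:3>1)
P1 drop D (B beats it: Q:7>4 R:12>0)
P1→{B,C,E} P2→{Q,R}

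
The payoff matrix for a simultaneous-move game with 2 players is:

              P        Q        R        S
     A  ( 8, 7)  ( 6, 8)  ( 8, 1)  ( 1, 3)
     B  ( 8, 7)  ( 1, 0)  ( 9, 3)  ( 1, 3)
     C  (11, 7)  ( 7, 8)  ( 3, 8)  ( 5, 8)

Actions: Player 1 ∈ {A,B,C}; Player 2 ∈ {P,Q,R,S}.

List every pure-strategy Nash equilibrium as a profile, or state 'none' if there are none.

NE set: (C,Q), (C,S)

(A,P): not NE [P1→C gives 11>8; P2→Q gives 8>7]
(A,Q): not NE [P1→C gives 7>6]
(A,R): not NE [P1→B gives 9>8; P2→Q gives 8>1]
(A,S): not NE [P1→C gives 5>1; P2→Q gives 8>3]
(B,P): not NE [P1→C gives 11>8]
(B,Q): not NE [P1→C gives 7>1; P2→P gives 7>0]
(B,R): not NE [P2→P gives 7>3]
(B,S): not NE [P1→C gives 5>1; P2→P gives 7>3]
(C,P): not NE [P2→S gives 8>7]
(C,Q): NE
(C,R): not NE [P1→B gives 9>3]
(C,S): NE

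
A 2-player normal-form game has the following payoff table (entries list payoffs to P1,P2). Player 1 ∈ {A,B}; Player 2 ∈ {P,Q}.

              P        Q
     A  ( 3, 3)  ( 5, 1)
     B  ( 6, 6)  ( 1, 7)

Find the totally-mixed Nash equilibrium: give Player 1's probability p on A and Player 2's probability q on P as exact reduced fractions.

P1 indiff ⇒ q·3+(1-q)·5 = q·6+(1-q)·1 ⇒ q(-3) = (1-q)(-4) ⇒ q = 4/7
P2 indiff ⇒ p·3+(1-p)·6 = p·1+(1-p)·7 ⇒ p(2) = (1-p)(1) ⇒ p = 1/3

(p,q) = (1/3, 4/7)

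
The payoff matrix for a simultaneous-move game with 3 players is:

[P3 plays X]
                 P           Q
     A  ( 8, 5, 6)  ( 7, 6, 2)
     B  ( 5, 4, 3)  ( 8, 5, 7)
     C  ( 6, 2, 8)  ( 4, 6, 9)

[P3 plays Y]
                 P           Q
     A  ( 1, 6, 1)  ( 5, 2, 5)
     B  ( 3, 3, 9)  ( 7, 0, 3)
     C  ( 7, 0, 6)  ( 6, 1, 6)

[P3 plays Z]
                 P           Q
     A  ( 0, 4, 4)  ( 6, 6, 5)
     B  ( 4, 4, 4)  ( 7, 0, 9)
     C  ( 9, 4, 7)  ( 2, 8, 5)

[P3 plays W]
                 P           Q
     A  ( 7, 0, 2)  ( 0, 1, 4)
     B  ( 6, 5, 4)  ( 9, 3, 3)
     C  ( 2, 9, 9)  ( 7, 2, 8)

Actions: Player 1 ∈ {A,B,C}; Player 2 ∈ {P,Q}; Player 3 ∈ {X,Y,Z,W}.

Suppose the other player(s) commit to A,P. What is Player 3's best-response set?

u_3(X vs A,P) = 6
u_3(Y vs A,P) = 1
u_3(Z vs A,P) = 4
u_3(W vs A,P) = 2
max payoff 6 at {X}

argmax u_3 = {X}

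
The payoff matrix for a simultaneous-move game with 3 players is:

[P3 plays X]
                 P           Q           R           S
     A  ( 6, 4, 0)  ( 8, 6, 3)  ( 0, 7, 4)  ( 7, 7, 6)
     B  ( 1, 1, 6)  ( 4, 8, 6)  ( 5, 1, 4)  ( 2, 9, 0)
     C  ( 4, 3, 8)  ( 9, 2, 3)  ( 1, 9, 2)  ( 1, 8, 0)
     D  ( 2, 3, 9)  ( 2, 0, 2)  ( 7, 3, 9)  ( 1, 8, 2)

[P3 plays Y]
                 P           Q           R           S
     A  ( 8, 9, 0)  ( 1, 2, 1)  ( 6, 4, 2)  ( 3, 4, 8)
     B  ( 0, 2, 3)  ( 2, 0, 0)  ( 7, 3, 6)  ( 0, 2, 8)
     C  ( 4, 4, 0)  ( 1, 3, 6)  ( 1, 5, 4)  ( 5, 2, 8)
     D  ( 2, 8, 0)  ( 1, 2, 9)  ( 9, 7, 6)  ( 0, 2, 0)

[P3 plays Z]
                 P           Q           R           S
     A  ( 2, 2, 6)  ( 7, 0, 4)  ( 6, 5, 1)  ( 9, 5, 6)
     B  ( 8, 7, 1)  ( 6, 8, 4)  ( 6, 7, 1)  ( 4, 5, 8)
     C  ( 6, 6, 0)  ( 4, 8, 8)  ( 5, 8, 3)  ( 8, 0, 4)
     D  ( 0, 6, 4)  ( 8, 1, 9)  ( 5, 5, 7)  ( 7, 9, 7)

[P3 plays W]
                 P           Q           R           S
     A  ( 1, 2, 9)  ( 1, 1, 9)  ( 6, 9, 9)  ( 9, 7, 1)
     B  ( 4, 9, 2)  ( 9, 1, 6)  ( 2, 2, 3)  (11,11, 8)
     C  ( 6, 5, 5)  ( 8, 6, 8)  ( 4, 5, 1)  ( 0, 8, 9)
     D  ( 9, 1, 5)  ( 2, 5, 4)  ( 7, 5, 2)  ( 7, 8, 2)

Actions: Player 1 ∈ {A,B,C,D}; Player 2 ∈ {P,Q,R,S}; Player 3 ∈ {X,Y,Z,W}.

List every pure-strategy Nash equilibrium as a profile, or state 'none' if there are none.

(A,P,X): not NE [P2→S gives 7>4; P3→W gives 9>0]
(A,P,Y): not NE [P3→W gives 9>0]
(A,P,Z): not NE [P1→B gives 8>2; P2→S gives 5>2; P3→W gives 9>6]
(A,P,W): not NE [P1→D gives 9>1; P2→R gives 9>2]
(A,Q,X): not NE [P1→C gives 9>8; P2→S gives 7>6; P3→W gives 9>3]
(A,Q,Y): not NE [P1→B gives 2>1; P2→P gives 9>2; P3→W gives 9>1]
(A,Q,Z): not NE [P1→D gives 8>7; P2→S gives 5>0; P3→W gives 9>4]
(A,Q,W): not NE [P1→B gives 9>1; P2→R gives 9>1]
(A,R,X): not NE [P1→D gives 7>0; P3→W gives 9>4]
(A,R,Y): not NE [P1→D gives 9>6; P2→P gives 9>4; P3→W gives 9>2]
(A,R,Z): not NE [P3→W gives 9>1]
(A,R,W): not NE [P1→D gives 7>6]
(A,S,X): not NE [P3→Y gives 8>6]
(A,S,Y): not NE [P1→C gives 5>3; P2→P gives 9>4]
(A,S,Z): not NE [P3→Y gives 8>6]
(A,S,W): not NE [P1→B gives 11>9; P2→R gives 9>7; P3→Y gives 8>1]
(B,P,X): not NE [P1→A gives 6>1; P2→S gives 9>1]
(B,P,Y): not NE [P1→A gives 8>0; P2→R gives 3>2; P3→X gives 6>3]
(B,P,Z): not NE [P2→Q gives 8>7; P3→X gives 6>1]
(B,P,W): not NE [P1→D gives 9>4; P2→S gives 11>9; P3→X gives 6>2]
(B,Q,X): not NE [P1→C gives 9>4; P2→S gives 9>8]
(B,Q,Y): not NE [P2→R gives 3>0; P3→W gives 6>0]
(B,Q,Z): not NE [P1→D gives 8>6; P3→W gives 6>4]
(B,Q,W): not NE [P2→S gives 11>1]
(B,R,X): not NE [P1→D gives 7>5; P2→S gives 9>1; P3→Y gives 6>4]
(B,R,Y): not NE [P1→D gives 9>7]
(B,R,Z): not NE [P2→Q gives 8>7; P3→Y gives 6>1]
(B,R,W): not NE [P1→D gives 7>2; P2→S gives 11>2; P3→Y gives 6>3]
(B,S,X): not NE [P1→A gives 7>2; P3→W gives 8>0]
(B,S,Y): not NE [P1→C gives 5>0; P2→R gives 3>2]
(B,S,Z): not NE [P1→A gives 9>4; P2→Q gives 8>5]
(B,S,W): NE
(C,P,X): not NE [P1→A gives 6>4; P2→R gives 9>3]
(C,P,Y): not NE [P1→A gives 8>4; P2→R gives 5>4; P3→X gives 8>0]
(C,P,Z): not NE [P1→B gives 8>6; P2→R gives 8>6; P3→X gives 8>0]
(C,P,W): not NE [P1→D gives 9>6; P2→S gives 8>5; P3→X gives 8>5]
(C,Q,X): not NE [P2→R gives 9>2; P3→W gives 8>3]
(C,Q,Y): not NE [P1→B gives 2>1; P2→R gives 5>3; P3→W gives 8>6]
(C,Q,Z): not NE [P1→D gives 8>4]
(C,Q,W): not NE [P1→B gives 9>8; P2→S gives 8>6]
(C,R,X): not NE [P1→D gives 7>1; P3→Y gives 4>2]
(C,R,Y): not NE [P1→D gives 9>1]
(C,R,Z): not NE [P1→B gives 6>5; P3→Y gives 4>3]
(C,R,W): not NE [P1→D gives 7>4; P2→S gives 8>5; P3→Y gives 4>1]
(C,S,X): not NE [P1→A gives 7>1; P2→R gives 9>8; P3→W gives 9>0]
(C,S,Y): not NE [P2→R gives 5>2; P3→W gives 9>8]
(C,S,Z): not NE [P1→A gives 9>8; P2→R gives 8>0; P3→W gives 9>4]
(C,S,W): not NE [P1→B gives 11>0]
(D,P,X): not NE [P1→A gives 6>2; P2→S gives 8>3]
(D,P,Y): not NE [P1→A gives 8>2; P3→X gives 9>0]
(D,P,Z): not NE [P1→B gives 8>0; P2→S gives 9>6; P3→X gives 9>4]
(D,P,W): not NE [P2→S gives 8>1; P3→X gives 9>5]
(D,Q,X): not NE [P1→C gives 9>2; P2→S gives 8>0; P3→Z gives 9>2]
(D,Q,Y): not NE [P1→B gives 2>1; P2→P gives 8>2]
(D,Q,Z): not NE [P2→S gives 9>1]
(D,Q,W): not NE [P1→B gives 9>2; P2→S gives 8>5; P3→Z gives 9>4]
(D,R,X): not NE [P2→S gives 8>3]
(D,R,Y): not NE [P2→P gives 8>7; P3→X gives 9>6]
(D,R,Z): not NE [P1→B gives 6>5; P2→S gives 9>5; P3→X gives 9>7]
(D,R,W): not NE [P2→S gives 8>5; P3→X gives 9>2]
(D,S,X): not NE [P1→A gives 7>1; P3→Z gives 7>2]
(D,S,Y): not NE [P1→C gives 5>0; P2→P gives 8>2; P3→Z gives 7>0]
(D,S,Z): not NE [P1→A gives 9>7]
(D,S,W): not NE [P1→B gives 11>7; P3→Z gives 7>2]

Nash profiles: (B,S,W)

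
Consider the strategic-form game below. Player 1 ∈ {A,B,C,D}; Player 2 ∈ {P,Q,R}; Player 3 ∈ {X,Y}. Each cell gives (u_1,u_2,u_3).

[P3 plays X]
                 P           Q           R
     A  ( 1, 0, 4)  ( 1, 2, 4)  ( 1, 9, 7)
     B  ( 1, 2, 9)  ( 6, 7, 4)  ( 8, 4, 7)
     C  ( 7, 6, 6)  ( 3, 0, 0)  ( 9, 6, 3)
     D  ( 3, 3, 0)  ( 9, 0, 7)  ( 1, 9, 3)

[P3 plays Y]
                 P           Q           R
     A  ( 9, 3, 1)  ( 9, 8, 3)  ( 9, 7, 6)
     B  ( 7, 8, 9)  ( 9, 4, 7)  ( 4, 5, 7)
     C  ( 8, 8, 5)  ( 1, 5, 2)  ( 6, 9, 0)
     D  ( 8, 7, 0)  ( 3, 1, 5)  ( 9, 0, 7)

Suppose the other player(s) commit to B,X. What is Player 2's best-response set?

P2 best: {Q}

u_2(P vs B,X) = 2
u_2(Q vs B,X) = 7
u_2(R vs B,X) = 4
max payoff 7 at {Q}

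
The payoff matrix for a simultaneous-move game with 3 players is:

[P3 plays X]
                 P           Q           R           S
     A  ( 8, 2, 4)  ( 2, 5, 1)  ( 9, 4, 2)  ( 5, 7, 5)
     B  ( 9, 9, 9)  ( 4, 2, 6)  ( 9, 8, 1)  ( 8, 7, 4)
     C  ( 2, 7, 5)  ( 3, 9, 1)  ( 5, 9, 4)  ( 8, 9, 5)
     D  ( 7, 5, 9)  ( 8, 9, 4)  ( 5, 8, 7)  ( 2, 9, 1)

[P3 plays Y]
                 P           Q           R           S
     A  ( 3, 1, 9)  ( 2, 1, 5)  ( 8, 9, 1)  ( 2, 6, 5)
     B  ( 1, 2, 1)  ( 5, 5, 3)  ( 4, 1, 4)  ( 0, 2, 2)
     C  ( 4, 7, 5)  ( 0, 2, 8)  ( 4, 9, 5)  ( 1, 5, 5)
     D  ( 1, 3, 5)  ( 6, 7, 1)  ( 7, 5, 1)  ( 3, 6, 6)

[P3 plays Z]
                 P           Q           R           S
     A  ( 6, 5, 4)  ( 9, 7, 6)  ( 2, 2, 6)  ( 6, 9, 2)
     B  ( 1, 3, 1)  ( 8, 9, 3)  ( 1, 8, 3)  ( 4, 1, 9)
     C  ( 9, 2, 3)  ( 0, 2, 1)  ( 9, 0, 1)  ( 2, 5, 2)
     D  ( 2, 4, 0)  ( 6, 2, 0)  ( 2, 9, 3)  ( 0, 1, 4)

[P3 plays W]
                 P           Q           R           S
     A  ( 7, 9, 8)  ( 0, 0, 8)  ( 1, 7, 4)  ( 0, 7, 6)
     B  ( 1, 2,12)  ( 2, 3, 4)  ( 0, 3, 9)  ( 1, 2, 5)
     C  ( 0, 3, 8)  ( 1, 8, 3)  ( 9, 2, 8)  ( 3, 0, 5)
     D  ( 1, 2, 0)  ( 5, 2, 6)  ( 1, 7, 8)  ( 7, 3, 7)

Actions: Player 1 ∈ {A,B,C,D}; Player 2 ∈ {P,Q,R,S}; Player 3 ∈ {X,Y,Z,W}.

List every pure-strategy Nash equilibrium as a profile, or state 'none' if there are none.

NE set: (C,S,X)

(A,P,X): not NE [P1→B gives 9>8; P2→S gives 7>2; P3→Y gives 9>4]
(A,P,Y): not NE [P1→C gives 4>3; P2→R gives 9>1]
(A,P,Z): not NE [P1→C gives 9>6; P2→S gives 9>5; P3→Y gives 9>4]
(A,P,W): not NE [P3→Y gives 9>8]
(A,Q,X): not NE [P1→D gives 8>2; P2→S gives 7>5; P3→W gives 8>1]
(A,Q,Y): not NE [P1→D gives 6>2; P2→R gives 9>1; P3→W gives 8>5]
(A,Q,Z): not NE [P2→S gives 9>7; P3→W gives 8>6]
(A,Q,W): not NE [P1→D gives 5>0; P2→P gives 9>0]
(A,R,X): not NE [P2→S gives 7>4; P3→Z gives 6>2]
(A,R,Y): not NE [P3→Z gives 6>1]
(A,R,Z): not NE [P1→C gives 9>2; P2→S gives 9>2]
(A,R,W): not NE [P1→C gives 9>1; P2→P gives 9>7; P3→Z gives 6>4]
(A,S,X): not NE [P1→C gives 8>5; P3→W gives 6>5]
(A,S,Y): not NE [P1→D gives 3>2; P2→R gives 9>6; P3→W gives 6>5]
(A,S,Z): not NE [P3→W gives 6>2]
(A,S,W): not NE [P1→D gives 7>0; P2→P gives 9>7]
(B,P,X): not NE [P3→W gives 12>9]
(B,P,Y): not NE [P1→C gives 4>1; P2→Q gives 5>2; P3→W gives 12>1]
(B,P,Z): not NE [P1→C gives 9>1; P2→Q gives 9>3; P3→W gives 12>1]
(B,P,W): not NE [P1→A gives 7>1; P2→R gives 3>2]
(B,Q,X): not NE [P1→D gives 8>4; P2→P gives 9>2]
(B,Q,Y): not NE [P1→D gives 6>5; P3→X gives 6>3]
(B,Q,Z): not NE [P1→A gives 9>8; P3→X gives 6>3]
(B,Q,W): not NE [P1→D gives 5>2; P3→X gives 6>4]
(B,R,X): not NE [P2→P gives 9>8; P3→W gives 9>1]
(B,R,Y): not NE [P1→A gives 8>4; P2→Q gives 5>1; P3→W gives 9>4]
(B,R,Z): not NE [P1→C gives 9>1; P2→Q gives 9>8; P3→W gives 9>3]
(B,R,W): not NE [P1→C gives 9>0]
(B,S,X): not NE [P2→P gives 9>7; P3→Z gives 9>4]
(B,S,Y): not NE [P1→D gives 3>0; P2→Q gives 5>2; P3→Z gives 9>2]
(B,S,Z): not NE [P1→A gives 6>4; P2→Q gives 9>1]
(B,S,W): not NE [P1→D gives 7>1; P2→R gives 3>2; P3→Z gives 9>5]
(C,P,X): not NE [P1→B gives 9>2; P2→S gives 9>7; P3→W gives 8>5]
(C,P,Y): not NE [P2→R gives 9>7; P3→W gives 8>5]
(C,P,Z): not NE [P2→S gives 5>2; P3→W gives 8>3]
(C,P,W): not NE [P1→A gives 7>0; P2→Q gives 8>3]
(C,Q,X): not NE [P1→D gives 8>3; P3→Y gives 8>1]
(C,Q,Y): not NE [P1→D gives 6>0; P2→R gives 9>2]
(C,Q,Z): not NE [P1→A gives 9>0; P2→S gives 5>2; P3→Y gives 8>1]
(C,Q,W): not NE [P1→D gives 5>1; P3→Y gives 8>3]
(C,R,X): not NE [P1→B gives 9>5; P3→W gives 8>4]
(C,R,Y): not NE [P1→A gives 8>4; P3→W gives 8>5]
(C,R,Z): not NE [P2→S gives 5>0; P3→W gives 8>1]
(C,R,W): not NE [P2→Q gives 8>2]
(C,S,X): NE
(C,S,Y): not NE [P1→D gives 3>1; P2→R gives 9>5]
(C,S,Z): not NE [P1→A gives 6>2; P3→W gives 5>2]
(C,S,W): not NE [P1→D gives 7>3; P2→Q gives 8>0]
(D,P,X): not NE [P1→B gives 9>7; P2→S gives 9>5]
(D,P,Y): not NE [P1→C gives 4>1; P2→Q gives 7>3; P3→X gives 9>5]
(D,P,Z): not NE [P1→C gives 9>2; P2→R gives 9>4; P3→X gives 9>0]
(D,P,W): not NE [P1→A gives 7>1; P2→R gives 7>2; P3→X gives 9>0]
(D,Q,X): not NE [P3→W gives 6>4]
(D,Q,Y): not NE [P3→W gives 6>1]
(D,Q,Z): not NE [P1→A gives 9>6; P2→R gives 9>2; P3→W gives 6>0]
(D,Q,W): not NE [P2→R gives 7>2]
(D,R,X): not NE [P1→B gives 9>5; P2→S gives 9>8; P3→W gives 8>7]
(D,R,Y): not NE [P1→A gives 8>7; P2→Q gives 7>5; P3→W gives 8>1]
(D,R,Z): not NE [P1→C gives 9>2; P3→W gives 8>3]
(D,R,W): not NE [P1→C gives 9>1]
(D,S,X): not NE [P1→C gives 8>2; P3→W gives 7>1]
(D,S,Y): not NE [P2→Q gives 7>6; P3→W gives 7>6]
(D,S,Z): not NE [P1→A gives 6>0; P2→R gives 9>1; P3→W gives 7>4]
(D,S,W): not NE [P2→R gives 7>3]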